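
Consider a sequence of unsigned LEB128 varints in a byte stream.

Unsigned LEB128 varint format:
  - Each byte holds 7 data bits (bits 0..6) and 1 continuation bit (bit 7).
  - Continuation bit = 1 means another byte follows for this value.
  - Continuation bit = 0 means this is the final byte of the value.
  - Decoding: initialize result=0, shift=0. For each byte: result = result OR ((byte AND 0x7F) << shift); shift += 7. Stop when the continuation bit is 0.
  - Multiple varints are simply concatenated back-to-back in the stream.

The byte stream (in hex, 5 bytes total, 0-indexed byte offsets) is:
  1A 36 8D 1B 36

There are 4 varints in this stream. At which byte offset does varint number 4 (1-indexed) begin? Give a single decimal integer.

  byte[0]=0x1A cont=0 payload=0x1A=26: acc |= 26<<0 -> acc=26 shift=7 [end]
Varint 1: bytes[0:1] = 1A -> value 26 (1 byte(s))
  byte[1]=0x36 cont=0 payload=0x36=54: acc |= 54<<0 -> acc=54 shift=7 [end]
Varint 2: bytes[1:2] = 36 -> value 54 (1 byte(s))
  byte[2]=0x8D cont=1 payload=0x0D=13: acc |= 13<<0 -> acc=13 shift=7
  byte[3]=0x1B cont=0 payload=0x1B=27: acc |= 27<<7 -> acc=3469 shift=14 [end]
Varint 3: bytes[2:4] = 8D 1B -> value 3469 (2 byte(s))
  byte[4]=0x36 cont=0 payload=0x36=54: acc |= 54<<0 -> acc=54 shift=7 [end]
Varint 4: bytes[4:5] = 36 -> value 54 (1 byte(s))

Answer: 4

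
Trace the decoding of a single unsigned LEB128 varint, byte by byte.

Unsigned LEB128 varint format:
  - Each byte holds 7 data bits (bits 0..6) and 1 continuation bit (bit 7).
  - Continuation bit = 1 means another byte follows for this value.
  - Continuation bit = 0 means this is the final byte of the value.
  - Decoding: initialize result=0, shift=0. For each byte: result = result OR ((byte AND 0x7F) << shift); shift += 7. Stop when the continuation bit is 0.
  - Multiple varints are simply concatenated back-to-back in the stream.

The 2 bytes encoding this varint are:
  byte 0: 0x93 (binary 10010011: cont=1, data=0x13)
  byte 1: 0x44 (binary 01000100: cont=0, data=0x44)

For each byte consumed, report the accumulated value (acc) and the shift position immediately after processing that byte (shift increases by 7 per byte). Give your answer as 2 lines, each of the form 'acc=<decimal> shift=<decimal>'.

Answer: acc=19 shift=7
acc=8723 shift=14

Derivation:
byte 0=0x93: payload=0x13=19, contrib = 19<<0 = 19; acc -> 19, shift -> 7
byte 1=0x44: payload=0x44=68, contrib = 68<<7 = 8704; acc -> 8723, shift -> 14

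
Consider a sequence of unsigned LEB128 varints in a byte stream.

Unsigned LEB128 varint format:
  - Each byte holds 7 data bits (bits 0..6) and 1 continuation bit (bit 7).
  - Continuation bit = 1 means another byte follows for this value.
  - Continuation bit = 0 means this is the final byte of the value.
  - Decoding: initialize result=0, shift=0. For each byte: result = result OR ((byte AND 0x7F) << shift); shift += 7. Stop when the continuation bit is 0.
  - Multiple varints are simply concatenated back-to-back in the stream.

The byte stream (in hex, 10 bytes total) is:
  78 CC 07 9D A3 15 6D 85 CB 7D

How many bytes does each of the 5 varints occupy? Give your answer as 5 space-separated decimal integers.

Answer: 1 2 3 1 3

Derivation:
  byte[0]=0x78 cont=0 payload=0x78=120: acc |= 120<<0 -> acc=120 shift=7 [end]
Varint 1: bytes[0:1] = 78 -> value 120 (1 byte(s))
  byte[1]=0xCC cont=1 payload=0x4C=76: acc |= 76<<0 -> acc=76 shift=7
  byte[2]=0x07 cont=0 payload=0x07=7: acc |= 7<<7 -> acc=972 shift=14 [end]
Varint 2: bytes[1:3] = CC 07 -> value 972 (2 byte(s))
  byte[3]=0x9D cont=1 payload=0x1D=29: acc |= 29<<0 -> acc=29 shift=7
  byte[4]=0xA3 cont=1 payload=0x23=35: acc |= 35<<7 -> acc=4509 shift=14
  byte[5]=0x15 cont=0 payload=0x15=21: acc |= 21<<14 -> acc=348573 shift=21 [end]
Varint 3: bytes[3:6] = 9D A3 15 -> value 348573 (3 byte(s))
  byte[6]=0x6D cont=0 payload=0x6D=109: acc |= 109<<0 -> acc=109 shift=7 [end]
Varint 4: bytes[6:7] = 6D -> value 109 (1 byte(s))
  byte[7]=0x85 cont=1 payload=0x05=5: acc |= 5<<0 -> acc=5 shift=7
  byte[8]=0xCB cont=1 payload=0x4B=75: acc |= 75<<7 -> acc=9605 shift=14
  byte[9]=0x7D cont=0 payload=0x7D=125: acc |= 125<<14 -> acc=2057605 shift=21 [end]
Varint 5: bytes[7:10] = 85 CB 7D -> value 2057605 (3 byte(s))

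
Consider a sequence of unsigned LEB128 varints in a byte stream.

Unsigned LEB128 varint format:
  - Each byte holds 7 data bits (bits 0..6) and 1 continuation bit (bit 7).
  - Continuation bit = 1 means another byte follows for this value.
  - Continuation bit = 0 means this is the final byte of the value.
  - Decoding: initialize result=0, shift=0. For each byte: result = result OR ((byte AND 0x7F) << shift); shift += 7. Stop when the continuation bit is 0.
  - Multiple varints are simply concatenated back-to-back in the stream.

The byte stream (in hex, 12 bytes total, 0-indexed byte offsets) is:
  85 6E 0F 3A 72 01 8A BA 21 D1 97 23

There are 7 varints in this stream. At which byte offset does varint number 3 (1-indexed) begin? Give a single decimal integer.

  byte[0]=0x85 cont=1 payload=0x05=5: acc |= 5<<0 -> acc=5 shift=7
  byte[1]=0x6E cont=0 payload=0x6E=110: acc |= 110<<7 -> acc=14085 shift=14 [end]
Varint 1: bytes[0:2] = 85 6E -> value 14085 (2 byte(s))
  byte[2]=0x0F cont=0 payload=0x0F=15: acc |= 15<<0 -> acc=15 shift=7 [end]
Varint 2: bytes[2:3] = 0F -> value 15 (1 byte(s))
  byte[3]=0x3A cont=0 payload=0x3A=58: acc |= 58<<0 -> acc=58 shift=7 [end]
Varint 3: bytes[3:4] = 3A -> value 58 (1 byte(s))
  byte[4]=0x72 cont=0 payload=0x72=114: acc |= 114<<0 -> acc=114 shift=7 [end]
Varint 4: bytes[4:5] = 72 -> value 114 (1 byte(s))
  byte[5]=0x01 cont=0 payload=0x01=1: acc |= 1<<0 -> acc=1 shift=7 [end]
Varint 5: bytes[5:6] = 01 -> value 1 (1 byte(s))
  byte[6]=0x8A cont=1 payload=0x0A=10: acc |= 10<<0 -> acc=10 shift=7
  byte[7]=0xBA cont=1 payload=0x3A=58: acc |= 58<<7 -> acc=7434 shift=14
  byte[8]=0x21 cont=0 payload=0x21=33: acc |= 33<<14 -> acc=548106 shift=21 [end]
Varint 6: bytes[6:9] = 8A BA 21 -> value 548106 (3 byte(s))
  byte[9]=0xD1 cont=1 payload=0x51=81: acc |= 81<<0 -> acc=81 shift=7
  byte[10]=0x97 cont=1 payload=0x17=23: acc |= 23<<7 -> acc=3025 shift=14
  byte[11]=0x23 cont=0 payload=0x23=35: acc |= 35<<14 -> acc=576465 shift=21 [end]
Varint 7: bytes[9:12] = D1 97 23 -> value 576465 (3 byte(s))

Answer: 3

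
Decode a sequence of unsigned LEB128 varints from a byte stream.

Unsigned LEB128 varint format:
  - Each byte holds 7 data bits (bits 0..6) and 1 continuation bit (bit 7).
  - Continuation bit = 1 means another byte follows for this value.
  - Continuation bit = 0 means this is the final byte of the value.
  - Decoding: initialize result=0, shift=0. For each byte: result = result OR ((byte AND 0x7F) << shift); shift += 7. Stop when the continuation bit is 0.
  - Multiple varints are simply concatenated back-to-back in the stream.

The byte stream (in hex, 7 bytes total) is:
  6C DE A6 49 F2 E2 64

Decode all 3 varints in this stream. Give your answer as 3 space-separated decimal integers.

  byte[0]=0x6C cont=0 payload=0x6C=108: acc |= 108<<0 -> acc=108 shift=7 [end]
Varint 1: bytes[0:1] = 6C -> value 108 (1 byte(s))
  byte[1]=0xDE cont=1 payload=0x5E=94: acc |= 94<<0 -> acc=94 shift=7
  byte[2]=0xA6 cont=1 payload=0x26=38: acc |= 38<<7 -> acc=4958 shift=14
  byte[3]=0x49 cont=0 payload=0x49=73: acc |= 73<<14 -> acc=1200990 shift=21 [end]
Varint 2: bytes[1:4] = DE A6 49 -> value 1200990 (3 byte(s))
  byte[4]=0xF2 cont=1 payload=0x72=114: acc |= 114<<0 -> acc=114 shift=7
  byte[5]=0xE2 cont=1 payload=0x62=98: acc |= 98<<7 -> acc=12658 shift=14
  byte[6]=0x64 cont=0 payload=0x64=100: acc |= 100<<14 -> acc=1651058 shift=21 [end]
Varint 3: bytes[4:7] = F2 E2 64 -> value 1651058 (3 byte(s))

Answer: 108 1200990 1651058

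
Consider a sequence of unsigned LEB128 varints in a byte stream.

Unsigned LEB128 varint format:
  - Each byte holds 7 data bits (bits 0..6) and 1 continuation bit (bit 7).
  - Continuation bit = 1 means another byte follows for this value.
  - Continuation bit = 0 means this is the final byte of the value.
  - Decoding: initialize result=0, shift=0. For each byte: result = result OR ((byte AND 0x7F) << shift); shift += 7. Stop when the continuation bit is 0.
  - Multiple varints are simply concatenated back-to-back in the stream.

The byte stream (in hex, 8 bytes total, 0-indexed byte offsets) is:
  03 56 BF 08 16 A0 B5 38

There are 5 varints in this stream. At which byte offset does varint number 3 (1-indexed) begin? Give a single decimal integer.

  byte[0]=0x03 cont=0 payload=0x03=3: acc |= 3<<0 -> acc=3 shift=7 [end]
Varint 1: bytes[0:1] = 03 -> value 3 (1 byte(s))
  byte[1]=0x56 cont=0 payload=0x56=86: acc |= 86<<0 -> acc=86 shift=7 [end]
Varint 2: bytes[1:2] = 56 -> value 86 (1 byte(s))
  byte[2]=0xBF cont=1 payload=0x3F=63: acc |= 63<<0 -> acc=63 shift=7
  byte[3]=0x08 cont=0 payload=0x08=8: acc |= 8<<7 -> acc=1087 shift=14 [end]
Varint 3: bytes[2:4] = BF 08 -> value 1087 (2 byte(s))
  byte[4]=0x16 cont=0 payload=0x16=22: acc |= 22<<0 -> acc=22 shift=7 [end]
Varint 4: bytes[4:5] = 16 -> value 22 (1 byte(s))
  byte[5]=0xA0 cont=1 payload=0x20=32: acc |= 32<<0 -> acc=32 shift=7
  byte[6]=0xB5 cont=1 payload=0x35=53: acc |= 53<<7 -> acc=6816 shift=14
  byte[7]=0x38 cont=0 payload=0x38=56: acc |= 56<<14 -> acc=924320 shift=21 [end]
Varint 5: bytes[5:8] = A0 B5 38 -> value 924320 (3 byte(s))

Answer: 2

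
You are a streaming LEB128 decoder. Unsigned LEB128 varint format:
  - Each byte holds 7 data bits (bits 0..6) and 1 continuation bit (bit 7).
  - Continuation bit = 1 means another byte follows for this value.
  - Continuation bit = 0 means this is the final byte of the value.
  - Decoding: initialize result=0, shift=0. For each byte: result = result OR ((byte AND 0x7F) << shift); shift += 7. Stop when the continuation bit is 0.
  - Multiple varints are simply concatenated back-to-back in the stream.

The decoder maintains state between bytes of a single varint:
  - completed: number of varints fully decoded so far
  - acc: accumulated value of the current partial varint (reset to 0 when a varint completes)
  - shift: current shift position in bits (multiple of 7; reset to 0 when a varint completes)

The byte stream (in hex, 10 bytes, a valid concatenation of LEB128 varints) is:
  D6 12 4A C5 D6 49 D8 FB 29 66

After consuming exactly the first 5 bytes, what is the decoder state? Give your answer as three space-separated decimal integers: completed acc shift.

byte[0]=0xD6 cont=1 payload=0x56: acc |= 86<<0 -> completed=0 acc=86 shift=7
byte[1]=0x12 cont=0 payload=0x12: varint #1 complete (value=2390); reset -> completed=1 acc=0 shift=0
byte[2]=0x4A cont=0 payload=0x4A: varint #2 complete (value=74); reset -> completed=2 acc=0 shift=0
byte[3]=0xC5 cont=1 payload=0x45: acc |= 69<<0 -> completed=2 acc=69 shift=7
byte[4]=0xD6 cont=1 payload=0x56: acc |= 86<<7 -> completed=2 acc=11077 shift=14

Answer: 2 11077 14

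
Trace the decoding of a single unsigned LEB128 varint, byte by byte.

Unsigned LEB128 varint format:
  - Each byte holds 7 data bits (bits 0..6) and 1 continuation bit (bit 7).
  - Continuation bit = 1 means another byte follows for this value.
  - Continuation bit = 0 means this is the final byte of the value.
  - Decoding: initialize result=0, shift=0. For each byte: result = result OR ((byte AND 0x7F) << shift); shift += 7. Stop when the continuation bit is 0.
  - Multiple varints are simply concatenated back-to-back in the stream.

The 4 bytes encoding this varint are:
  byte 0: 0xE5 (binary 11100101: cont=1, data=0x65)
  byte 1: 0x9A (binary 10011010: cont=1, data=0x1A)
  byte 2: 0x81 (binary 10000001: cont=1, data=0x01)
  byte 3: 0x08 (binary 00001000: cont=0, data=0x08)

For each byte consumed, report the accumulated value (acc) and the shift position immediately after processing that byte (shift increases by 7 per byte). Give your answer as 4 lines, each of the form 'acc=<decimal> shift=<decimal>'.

byte 0=0xE5: payload=0x65=101, contrib = 101<<0 = 101; acc -> 101, shift -> 7
byte 1=0x9A: payload=0x1A=26, contrib = 26<<7 = 3328; acc -> 3429, shift -> 14
byte 2=0x81: payload=0x01=1, contrib = 1<<14 = 16384; acc -> 19813, shift -> 21
byte 3=0x08: payload=0x08=8, contrib = 8<<21 = 16777216; acc -> 16797029, shift -> 28

Answer: acc=101 shift=7
acc=3429 shift=14
acc=19813 shift=21
acc=16797029 shift=28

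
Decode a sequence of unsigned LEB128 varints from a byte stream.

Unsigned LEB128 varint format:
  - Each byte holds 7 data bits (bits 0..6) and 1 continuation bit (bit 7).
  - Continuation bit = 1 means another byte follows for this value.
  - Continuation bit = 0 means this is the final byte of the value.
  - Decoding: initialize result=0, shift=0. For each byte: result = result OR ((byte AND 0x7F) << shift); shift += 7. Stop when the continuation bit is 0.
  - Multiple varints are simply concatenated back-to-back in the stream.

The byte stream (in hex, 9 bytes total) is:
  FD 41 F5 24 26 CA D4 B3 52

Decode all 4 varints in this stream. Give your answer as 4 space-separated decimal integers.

  byte[0]=0xFD cont=1 payload=0x7D=125: acc |= 125<<0 -> acc=125 shift=7
  byte[1]=0x41 cont=0 payload=0x41=65: acc |= 65<<7 -> acc=8445 shift=14 [end]
Varint 1: bytes[0:2] = FD 41 -> value 8445 (2 byte(s))
  byte[2]=0xF5 cont=1 payload=0x75=117: acc |= 117<<0 -> acc=117 shift=7
  byte[3]=0x24 cont=0 payload=0x24=36: acc |= 36<<7 -> acc=4725 shift=14 [end]
Varint 2: bytes[2:4] = F5 24 -> value 4725 (2 byte(s))
  byte[4]=0x26 cont=0 payload=0x26=38: acc |= 38<<0 -> acc=38 shift=7 [end]
Varint 3: bytes[4:5] = 26 -> value 38 (1 byte(s))
  byte[5]=0xCA cont=1 payload=0x4A=74: acc |= 74<<0 -> acc=74 shift=7
  byte[6]=0xD4 cont=1 payload=0x54=84: acc |= 84<<7 -> acc=10826 shift=14
  byte[7]=0xB3 cont=1 payload=0x33=51: acc |= 51<<14 -> acc=846410 shift=21
  byte[8]=0x52 cont=0 payload=0x52=82: acc |= 82<<21 -> acc=172812874 shift=28 [end]
Varint 4: bytes[5:9] = CA D4 B3 52 -> value 172812874 (4 byte(s))

Answer: 8445 4725 38 172812874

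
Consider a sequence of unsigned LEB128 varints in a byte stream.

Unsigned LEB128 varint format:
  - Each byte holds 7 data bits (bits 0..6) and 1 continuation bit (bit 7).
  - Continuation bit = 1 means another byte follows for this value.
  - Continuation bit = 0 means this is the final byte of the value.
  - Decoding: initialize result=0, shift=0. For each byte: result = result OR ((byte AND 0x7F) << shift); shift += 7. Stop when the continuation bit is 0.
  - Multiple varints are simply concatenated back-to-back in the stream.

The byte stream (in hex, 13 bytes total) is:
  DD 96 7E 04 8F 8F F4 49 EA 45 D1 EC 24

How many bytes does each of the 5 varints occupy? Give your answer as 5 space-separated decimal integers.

  byte[0]=0xDD cont=1 payload=0x5D=93: acc |= 93<<0 -> acc=93 shift=7
  byte[1]=0x96 cont=1 payload=0x16=22: acc |= 22<<7 -> acc=2909 shift=14
  byte[2]=0x7E cont=0 payload=0x7E=126: acc |= 126<<14 -> acc=2067293 shift=21 [end]
Varint 1: bytes[0:3] = DD 96 7E -> value 2067293 (3 byte(s))
  byte[3]=0x04 cont=0 payload=0x04=4: acc |= 4<<0 -> acc=4 shift=7 [end]
Varint 2: bytes[3:4] = 04 -> value 4 (1 byte(s))
  byte[4]=0x8F cont=1 payload=0x0F=15: acc |= 15<<0 -> acc=15 shift=7
  byte[5]=0x8F cont=1 payload=0x0F=15: acc |= 15<<7 -> acc=1935 shift=14
  byte[6]=0xF4 cont=1 payload=0x74=116: acc |= 116<<14 -> acc=1902479 shift=21
  byte[7]=0x49 cont=0 payload=0x49=73: acc |= 73<<21 -> acc=154994575 shift=28 [end]
Varint 3: bytes[4:8] = 8F 8F F4 49 -> value 154994575 (4 byte(s))
  byte[8]=0xEA cont=1 payload=0x6A=106: acc |= 106<<0 -> acc=106 shift=7
  byte[9]=0x45 cont=0 payload=0x45=69: acc |= 69<<7 -> acc=8938 shift=14 [end]
Varint 4: bytes[8:10] = EA 45 -> value 8938 (2 byte(s))
  byte[10]=0xD1 cont=1 payload=0x51=81: acc |= 81<<0 -> acc=81 shift=7
  byte[11]=0xEC cont=1 payload=0x6C=108: acc |= 108<<7 -> acc=13905 shift=14
  byte[12]=0x24 cont=0 payload=0x24=36: acc |= 36<<14 -> acc=603729 shift=21 [end]
Varint 5: bytes[10:13] = D1 EC 24 -> value 603729 (3 byte(s))

Answer: 3 1 4 2 3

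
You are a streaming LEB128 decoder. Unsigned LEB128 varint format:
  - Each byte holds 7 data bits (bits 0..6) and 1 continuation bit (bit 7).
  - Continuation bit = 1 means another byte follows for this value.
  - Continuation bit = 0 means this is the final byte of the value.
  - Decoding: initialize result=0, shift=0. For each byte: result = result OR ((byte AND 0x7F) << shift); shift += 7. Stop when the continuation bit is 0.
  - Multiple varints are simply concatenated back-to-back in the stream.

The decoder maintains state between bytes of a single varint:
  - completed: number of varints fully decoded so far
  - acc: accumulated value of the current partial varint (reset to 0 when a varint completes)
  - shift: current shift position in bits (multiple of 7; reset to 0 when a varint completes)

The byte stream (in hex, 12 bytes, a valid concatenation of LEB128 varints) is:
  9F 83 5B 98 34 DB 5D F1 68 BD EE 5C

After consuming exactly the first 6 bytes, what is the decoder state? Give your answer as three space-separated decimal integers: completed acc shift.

Answer: 2 91 7

Derivation:
byte[0]=0x9F cont=1 payload=0x1F: acc |= 31<<0 -> completed=0 acc=31 shift=7
byte[1]=0x83 cont=1 payload=0x03: acc |= 3<<7 -> completed=0 acc=415 shift=14
byte[2]=0x5B cont=0 payload=0x5B: varint #1 complete (value=1491359); reset -> completed=1 acc=0 shift=0
byte[3]=0x98 cont=1 payload=0x18: acc |= 24<<0 -> completed=1 acc=24 shift=7
byte[4]=0x34 cont=0 payload=0x34: varint #2 complete (value=6680); reset -> completed=2 acc=0 shift=0
byte[5]=0xDB cont=1 payload=0x5B: acc |= 91<<0 -> completed=2 acc=91 shift=7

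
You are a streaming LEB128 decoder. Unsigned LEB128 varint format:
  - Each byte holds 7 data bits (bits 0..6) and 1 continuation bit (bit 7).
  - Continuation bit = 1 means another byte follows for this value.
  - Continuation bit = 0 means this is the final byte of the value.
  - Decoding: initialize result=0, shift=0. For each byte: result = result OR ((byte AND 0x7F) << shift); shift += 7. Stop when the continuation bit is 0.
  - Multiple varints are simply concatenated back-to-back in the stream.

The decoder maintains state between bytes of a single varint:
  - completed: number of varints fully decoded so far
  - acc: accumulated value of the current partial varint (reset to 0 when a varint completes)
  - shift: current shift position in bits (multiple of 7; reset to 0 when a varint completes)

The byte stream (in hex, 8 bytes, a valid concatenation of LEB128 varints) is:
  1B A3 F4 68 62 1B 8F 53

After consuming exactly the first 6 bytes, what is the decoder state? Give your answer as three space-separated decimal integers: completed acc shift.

Answer: 4 0 0

Derivation:
byte[0]=0x1B cont=0 payload=0x1B: varint #1 complete (value=27); reset -> completed=1 acc=0 shift=0
byte[1]=0xA3 cont=1 payload=0x23: acc |= 35<<0 -> completed=1 acc=35 shift=7
byte[2]=0xF4 cont=1 payload=0x74: acc |= 116<<7 -> completed=1 acc=14883 shift=14
byte[3]=0x68 cont=0 payload=0x68: varint #2 complete (value=1718819); reset -> completed=2 acc=0 shift=0
byte[4]=0x62 cont=0 payload=0x62: varint #3 complete (value=98); reset -> completed=3 acc=0 shift=0
byte[5]=0x1B cont=0 payload=0x1B: varint #4 complete (value=27); reset -> completed=4 acc=0 shift=0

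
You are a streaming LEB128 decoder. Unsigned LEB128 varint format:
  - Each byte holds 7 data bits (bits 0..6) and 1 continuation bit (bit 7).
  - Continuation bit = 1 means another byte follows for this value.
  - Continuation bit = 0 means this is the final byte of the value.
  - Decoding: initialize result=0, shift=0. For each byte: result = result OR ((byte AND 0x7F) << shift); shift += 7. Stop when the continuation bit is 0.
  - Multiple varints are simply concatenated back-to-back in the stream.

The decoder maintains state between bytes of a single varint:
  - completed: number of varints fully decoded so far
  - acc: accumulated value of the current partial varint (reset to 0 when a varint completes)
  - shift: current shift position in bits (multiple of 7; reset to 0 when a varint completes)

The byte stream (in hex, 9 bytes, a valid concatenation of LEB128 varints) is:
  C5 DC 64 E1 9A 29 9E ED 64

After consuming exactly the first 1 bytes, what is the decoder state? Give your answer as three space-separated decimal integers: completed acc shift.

Answer: 0 69 7

Derivation:
byte[0]=0xC5 cont=1 payload=0x45: acc |= 69<<0 -> completed=0 acc=69 shift=7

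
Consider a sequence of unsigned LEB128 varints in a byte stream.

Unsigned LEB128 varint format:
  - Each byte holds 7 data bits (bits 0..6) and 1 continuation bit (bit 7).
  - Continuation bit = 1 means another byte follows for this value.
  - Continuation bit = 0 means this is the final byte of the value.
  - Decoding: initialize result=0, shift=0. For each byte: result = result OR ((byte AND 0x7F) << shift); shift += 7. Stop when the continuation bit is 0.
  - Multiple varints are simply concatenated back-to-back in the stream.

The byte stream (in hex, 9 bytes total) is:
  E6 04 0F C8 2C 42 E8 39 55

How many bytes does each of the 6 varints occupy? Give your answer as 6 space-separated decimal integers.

  byte[0]=0xE6 cont=1 payload=0x66=102: acc |= 102<<0 -> acc=102 shift=7
  byte[1]=0x04 cont=0 payload=0x04=4: acc |= 4<<7 -> acc=614 shift=14 [end]
Varint 1: bytes[0:2] = E6 04 -> value 614 (2 byte(s))
  byte[2]=0x0F cont=0 payload=0x0F=15: acc |= 15<<0 -> acc=15 shift=7 [end]
Varint 2: bytes[2:3] = 0F -> value 15 (1 byte(s))
  byte[3]=0xC8 cont=1 payload=0x48=72: acc |= 72<<0 -> acc=72 shift=7
  byte[4]=0x2C cont=0 payload=0x2C=44: acc |= 44<<7 -> acc=5704 shift=14 [end]
Varint 3: bytes[3:5] = C8 2C -> value 5704 (2 byte(s))
  byte[5]=0x42 cont=0 payload=0x42=66: acc |= 66<<0 -> acc=66 shift=7 [end]
Varint 4: bytes[5:6] = 42 -> value 66 (1 byte(s))
  byte[6]=0xE8 cont=1 payload=0x68=104: acc |= 104<<0 -> acc=104 shift=7
  byte[7]=0x39 cont=0 payload=0x39=57: acc |= 57<<7 -> acc=7400 shift=14 [end]
Varint 5: bytes[6:8] = E8 39 -> value 7400 (2 byte(s))
  byte[8]=0x55 cont=0 payload=0x55=85: acc |= 85<<0 -> acc=85 shift=7 [end]
Varint 6: bytes[8:9] = 55 -> value 85 (1 byte(s))

Answer: 2 1 2 1 2 1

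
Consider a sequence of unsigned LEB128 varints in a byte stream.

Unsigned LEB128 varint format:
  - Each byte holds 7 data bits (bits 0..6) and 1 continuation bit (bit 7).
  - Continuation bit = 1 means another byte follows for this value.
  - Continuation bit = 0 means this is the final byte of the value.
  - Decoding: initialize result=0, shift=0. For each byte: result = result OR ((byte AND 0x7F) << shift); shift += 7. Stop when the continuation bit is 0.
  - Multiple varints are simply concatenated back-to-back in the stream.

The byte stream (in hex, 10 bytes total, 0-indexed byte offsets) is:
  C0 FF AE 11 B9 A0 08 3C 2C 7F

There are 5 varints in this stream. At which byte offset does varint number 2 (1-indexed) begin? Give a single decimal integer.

  byte[0]=0xC0 cont=1 payload=0x40=64: acc |= 64<<0 -> acc=64 shift=7
  byte[1]=0xFF cont=1 payload=0x7F=127: acc |= 127<<7 -> acc=16320 shift=14
  byte[2]=0xAE cont=1 payload=0x2E=46: acc |= 46<<14 -> acc=769984 shift=21
  byte[3]=0x11 cont=0 payload=0x11=17: acc |= 17<<21 -> acc=36421568 shift=28 [end]
Varint 1: bytes[0:4] = C0 FF AE 11 -> value 36421568 (4 byte(s))
  byte[4]=0xB9 cont=1 payload=0x39=57: acc |= 57<<0 -> acc=57 shift=7
  byte[5]=0xA0 cont=1 payload=0x20=32: acc |= 32<<7 -> acc=4153 shift=14
  byte[6]=0x08 cont=0 payload=0x08=8: acc |= 8<<14 -> acc=135225 shift=21 [end]
Varint 2: bytes[4:7] = B9 A0 08 -> value 135225 (3 byte(s))
  byte[7]=0x3C cont=0 payload=0x3C=60: acc |= 60<<0 -> acc=60 shift=7 [end]
Varint 3: bytes[7:8] = 3C -> value 60 (1 byte(s))
  byte[8]=0x2C cont=0 payload=0x2C=44: acc |= 44<<0 -> acc=44 shift=7 [end]
Varint 4: bytes[8:9] = 2C -> value 44 (1 byte(s))
  byte[9]=0x7F cont=0 payload=0x7F=127: acc |= 127<<0 -> acc=127 shift=7 [end]
Varint 5: bytes[9:10] = 7F -> value 127 (1 byte(s))

Answer: 4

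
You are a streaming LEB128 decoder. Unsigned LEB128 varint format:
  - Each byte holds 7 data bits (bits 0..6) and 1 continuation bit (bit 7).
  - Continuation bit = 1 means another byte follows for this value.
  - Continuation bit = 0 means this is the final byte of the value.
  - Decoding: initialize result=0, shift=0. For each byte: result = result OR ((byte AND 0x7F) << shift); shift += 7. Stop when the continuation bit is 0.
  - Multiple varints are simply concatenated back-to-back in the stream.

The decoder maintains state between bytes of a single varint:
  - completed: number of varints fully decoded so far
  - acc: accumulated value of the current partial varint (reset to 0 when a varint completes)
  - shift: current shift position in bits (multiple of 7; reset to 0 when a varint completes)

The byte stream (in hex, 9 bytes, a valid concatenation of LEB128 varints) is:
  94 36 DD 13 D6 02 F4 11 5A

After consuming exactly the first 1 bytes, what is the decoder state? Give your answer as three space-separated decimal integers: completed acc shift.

byte[0]=0x94 cont=1 payload=0x14: acc |= 20<<0 -> completed=0 acc=20 shift=7

Answer: 0 20 7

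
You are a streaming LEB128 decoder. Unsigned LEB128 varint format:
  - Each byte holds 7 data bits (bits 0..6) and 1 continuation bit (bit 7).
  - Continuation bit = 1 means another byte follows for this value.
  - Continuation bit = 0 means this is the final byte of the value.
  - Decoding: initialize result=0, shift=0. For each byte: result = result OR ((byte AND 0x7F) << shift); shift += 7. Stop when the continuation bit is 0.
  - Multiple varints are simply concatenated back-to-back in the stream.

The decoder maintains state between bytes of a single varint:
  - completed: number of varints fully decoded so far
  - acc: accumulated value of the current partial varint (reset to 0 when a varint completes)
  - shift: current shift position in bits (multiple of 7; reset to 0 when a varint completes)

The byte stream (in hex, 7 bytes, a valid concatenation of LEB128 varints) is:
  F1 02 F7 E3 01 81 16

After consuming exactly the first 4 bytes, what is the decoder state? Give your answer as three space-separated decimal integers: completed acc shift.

Answer: 1 12791 14

Derivation:
byte[0]=0xF1 cont=1 payload=0x71: acc |= 113<<0 -> completed=0 acc=113 shift=7
byte[1]=0x02 cont=0 payload=0x02: varint #1 complete (value=369); reset -> completed=1 acc=0 shift=0
byte[2]=0xF7 cont=1 payload=0x77: acc |= 119<<0 -> completed=1 acc=119 shift=7
byte[3]=0xE3 cont=1 payload=0x63: acc |= 99<<7 -> completed=1 acc=12791 shift=14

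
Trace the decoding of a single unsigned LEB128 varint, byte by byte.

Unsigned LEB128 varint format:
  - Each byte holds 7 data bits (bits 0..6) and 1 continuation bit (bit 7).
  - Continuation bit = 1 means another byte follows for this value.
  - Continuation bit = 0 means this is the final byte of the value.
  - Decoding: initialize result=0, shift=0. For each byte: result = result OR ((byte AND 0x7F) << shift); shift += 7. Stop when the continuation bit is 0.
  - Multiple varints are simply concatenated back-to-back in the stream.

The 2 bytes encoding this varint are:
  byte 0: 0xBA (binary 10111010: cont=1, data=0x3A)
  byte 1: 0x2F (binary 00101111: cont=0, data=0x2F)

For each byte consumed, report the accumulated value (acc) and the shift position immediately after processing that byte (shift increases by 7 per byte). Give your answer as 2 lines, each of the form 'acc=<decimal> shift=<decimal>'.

byte 0=0xBA: payload=0x3A=58, contrib = 58<<0 = 58; acc -> 58, shift -> 7
byte 1=0x2F: payload=0x2F=47, contrib = 47<<7 = 6016; acc -> 6074, shift -> 14

Answer: acc=58 shift=7
acc=6074 shift=14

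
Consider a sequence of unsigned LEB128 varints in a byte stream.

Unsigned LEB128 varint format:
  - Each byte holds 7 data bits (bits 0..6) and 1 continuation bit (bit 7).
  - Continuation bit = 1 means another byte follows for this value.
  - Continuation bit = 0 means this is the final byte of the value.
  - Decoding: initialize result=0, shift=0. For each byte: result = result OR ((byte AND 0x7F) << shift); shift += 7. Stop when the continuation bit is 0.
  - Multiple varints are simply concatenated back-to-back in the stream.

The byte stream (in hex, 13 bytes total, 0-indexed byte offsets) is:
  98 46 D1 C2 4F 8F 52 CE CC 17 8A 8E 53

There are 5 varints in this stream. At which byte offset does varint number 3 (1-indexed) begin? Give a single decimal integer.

Answer: 5

Derivation:
  byte[0]=0x98 cont=1 payload=0x18=24: acc |= 24<<0 -> acc=24 shift=7
  byte[1]=0x46 cont=0 payload=0x46=70: acc |= 70<<7 -> acc=8984 shift=14 [end]
Varint 1: bytes[0:2] = 98 46 -> value 8984 (2 byte(s))
  byte[2]=0xD1 cont=1 payload=0x51=81: acc |= 81<<0 -> acc=81 shift=7
  byte[3]=0xC2 cont=1 payload=0x42=66: acc |= 66<<7 -> acc=8529 shift=14
  byte[4]=0x4F cont=0 payload=0x4F=79: acc |= 79<<14 -> acc=1302865 shift=21 [end]
Varint 2: bytes[2:5] = D1 C2 4F -> value 1302865 (3 byte(s))
  byte[5]=0x8F cont=1 payload=0x0F=15: acc |= 15<<0 -> acc=15 shift=7
  byte[6]=0x52 cont=0 payload=0x52=82: acc |= 82<<7 -> acc=10511 shift=14 [end]
Varint 3: bytes[5:7] = 8F 52 -> value 10511 (2 byte(s))
  byte[7]=0xCE cont=1 payload=0x4E=78: acc |= 78<<0 -> acc=78 shift=7
  byte[8]=0xCC cont=1 payload=0x4C=76: acc |= 76<<7 -> acc=9806 shift=14
  byte[9]=0x17 cont=0 payload=0x17=23: acc |= 23<<14 -> acc=386638 shift=21 [end]
Varint 4: bytes[7:10] = CE CC 17 -> value 386638 (3 byte(s))
  byte[10]=0x8A cont=1 payload=0x0A=10: acc |= 10<<0 -> acc=10 shift=7
  byte[11]=0x8E cont=1 payload=0x0E=14: acc |= 14<<7 -> acc=1802 shift=14
  byte[12]=0x53 cont=0 payload=0x53=83: acc |= 83<<14 -> acc=1361674 shift=21 [end]
Varint 5: bytes[10:13] = 8A 8E 53 -> value 1361674 (3 byte(s))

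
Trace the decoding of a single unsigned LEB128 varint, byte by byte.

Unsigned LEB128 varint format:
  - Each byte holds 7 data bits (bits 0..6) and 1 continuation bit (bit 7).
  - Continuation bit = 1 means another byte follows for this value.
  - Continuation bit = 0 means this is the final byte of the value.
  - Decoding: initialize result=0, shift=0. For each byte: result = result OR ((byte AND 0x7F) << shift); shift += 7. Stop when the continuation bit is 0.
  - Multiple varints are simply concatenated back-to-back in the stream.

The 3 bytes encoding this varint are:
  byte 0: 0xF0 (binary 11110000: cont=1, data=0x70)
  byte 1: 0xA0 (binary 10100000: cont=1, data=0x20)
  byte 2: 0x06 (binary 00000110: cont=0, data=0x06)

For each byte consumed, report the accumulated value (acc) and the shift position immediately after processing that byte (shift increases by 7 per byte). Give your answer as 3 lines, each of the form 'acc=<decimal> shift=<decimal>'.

Answer: acc=112 shift=7
acc=4208 shift=14
acc=102512 shift=21

Derivation:
byte 0=0xF0: payload=0x70=112, contrib = 112<<0 = 112; acc -> 112, shift -> 7
byte 1=0xA0: payload=0x20=32, contrib = 32<<7 = 4096; acc -> 4208, shift -> 14
byte 2=0x06: payload=0x06=6, contrib = 6<<14 = 98304; acc -> 102512, shift -> 21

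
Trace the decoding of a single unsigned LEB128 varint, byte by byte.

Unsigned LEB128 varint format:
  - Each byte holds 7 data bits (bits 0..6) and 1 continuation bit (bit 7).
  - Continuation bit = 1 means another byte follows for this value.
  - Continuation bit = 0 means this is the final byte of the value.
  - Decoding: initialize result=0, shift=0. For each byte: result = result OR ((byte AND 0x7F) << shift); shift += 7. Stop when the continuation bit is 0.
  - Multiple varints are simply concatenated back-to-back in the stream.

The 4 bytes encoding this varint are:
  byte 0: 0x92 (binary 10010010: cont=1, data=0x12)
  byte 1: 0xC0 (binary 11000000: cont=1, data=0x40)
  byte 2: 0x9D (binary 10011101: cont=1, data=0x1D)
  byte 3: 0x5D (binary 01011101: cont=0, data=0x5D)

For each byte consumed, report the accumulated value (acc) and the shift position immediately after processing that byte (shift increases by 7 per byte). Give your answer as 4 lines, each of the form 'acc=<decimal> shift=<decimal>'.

Answer: acc=18 shift=7
acc=8210 shift=14
acc=483346 shift=21
acc=195518482 shift=28

Derivation:
byte 0=0x92: payload=0x12=18, contrib = 18<<0 = 18; acc -> 18, shift -> 7
byte 1=0xC0: payload=0x40=64, contrib = 64<<7 = 8192; acc -> 8210, shift -> 14
byte 2=0x9D: payload=0x1D=29, contrib = 29<<14 = 475136; acc -> 483346, shift -> 21
byte 3=0x5D: payload=0x5D=93, contrib = 93<<21 = 195035136; acc -> 195518482, shift -> 28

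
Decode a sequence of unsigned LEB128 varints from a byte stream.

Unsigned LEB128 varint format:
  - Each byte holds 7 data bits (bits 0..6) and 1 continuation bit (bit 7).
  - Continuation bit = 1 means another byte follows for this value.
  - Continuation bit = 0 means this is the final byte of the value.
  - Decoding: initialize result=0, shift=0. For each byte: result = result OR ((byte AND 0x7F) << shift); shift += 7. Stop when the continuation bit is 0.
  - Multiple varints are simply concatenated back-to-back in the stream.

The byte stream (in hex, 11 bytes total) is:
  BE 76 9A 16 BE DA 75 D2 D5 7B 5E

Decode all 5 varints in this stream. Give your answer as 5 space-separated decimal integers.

  byte[0]=0xBE cont=1 payload=0x3E=62: acc |= 62<<0 -> acc=62 shift=7
  byte[1]=0x76 cont=0 payload=0x76=118: acc |= 118<<7 -> acc=15166 shift=14 [end]
Varint 1: bytes[0:2] = BE 76 -> value 15166 (2 byte(s))
  byte[2]=0x9A cont=1 payload=0x1A=26: acc |= 26<<0 -> acc=26 shift=7
  byte[3]=0x16 cont=0 payload=0x16=22: acc |= 22<<7 -> acc=2842 shift=14 [end]
Varint 2: bytes[2:4] = 9A 16 -> value 2842 (2 byte(s))
  byte[4]=0xBE cont=1 payload=0x3E=62: acc |= 62<<0 -> acc=62 shift=7
  byte[5]=0xDA cont=1 payload=0x5A=90: acc |= 90<<7 -> acc=11582 shift=14
  byte[6]=0x75 cont=0 payload=0x75=117: acc |= 117<<14 -> acc=1928510 shift=21 [end]
Varint 3: bytes[4:7] = BE DA 75 -> value 1928510 (3 byte(s))
  byte[7]=0xD2 cont=1 payload=0x52=82: acc |= 82<<0 -> acc=82 shift=7
  byte[8]=0xD5 cont=1 payload=0x55=85: acc |= 85<<7 -> acc=10962 shift=14
  byte[9]=0x7B cont=0 payload=0x7B=123: acc |= 123<<14 -> acc=2026194 shift=21 [end]
Varint 4: bytes[7:10] = D2 D5 7B -> value 2026194 (3 byte(s))
  byte[10]=0x5E cont=0 payload=0x5E=94: acc |= 94<<0 -> acc=94 shift=7 [end]
Varint 5: bytes[10:11] = 5E -> value 94 (1 byte(s))

Answer: 15166 2842 1928510 2026194 94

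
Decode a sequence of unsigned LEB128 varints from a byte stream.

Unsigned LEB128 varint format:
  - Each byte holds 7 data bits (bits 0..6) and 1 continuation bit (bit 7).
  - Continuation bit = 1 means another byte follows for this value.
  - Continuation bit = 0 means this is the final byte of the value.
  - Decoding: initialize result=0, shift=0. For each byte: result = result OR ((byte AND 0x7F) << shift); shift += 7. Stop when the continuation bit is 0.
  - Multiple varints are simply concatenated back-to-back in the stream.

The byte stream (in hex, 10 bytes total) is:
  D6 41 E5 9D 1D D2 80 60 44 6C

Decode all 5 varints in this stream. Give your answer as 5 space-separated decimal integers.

Answer: 8406 478949 1572946 68 108

Derivation:
  byte[0]=0xD6 cont=1 payload=0x56=86: acc |= 86<<0 -> acc=86 shift=7
  byte[1]=0x41 cont=0 payload=0x41=65: acc |= 65<<7 -> acc=8406 shift=14 [end]
Varint 1: bytes[0:2] = D6 41 -> value 8406 (2 byte(s))
  byte[2]=0xE5 cont=1 payload=0x65=101: acc |= 101<<0 -> acc=101 shift=7
  byte[3]=0x9D cont=1 payload=0x1D=29: acc |= 29<<7 -> acc=3813 shift=14
  byte[4]=0x1D cont=0 payload=0x1D=29: acc |= 29<<14 -> acc=478949 shift=21 [end]
Varint 2: bytes[2:5] = E5 9D 1D -> value 478949 (3 byte(s))
  byte[5]=0xD2 cont=1 payload=0x52=82: acc |= 82<<0 -> acc=82 shift=7
  byte[6]=0x80 cont=1 payload=0x00=0: acc |= 0<<7 -> acc=82 shift=14
  byte[7]=0x60 cont=0 payload=0x60=96: acc |= 96<<14 -> acc=1572946 shift=21 [end]
Varint 3: bytes[5:8] = D2 80 60 -> value 1572946 (3 byte(s))
  byte[8]=0x44 cont=0 payload=0x44=68: acc |= 68<<0 -> acc=68 shift=7 [end]
Varint 4: bytes[8:9] = 44 -> value 68 (1 byte(s))
  byte[9]=0x6C cont=0 payload=0x6C=108: acc |= 108<<0 -> acc=108 shift=7 [end]
Varint 5: bytes[9:10] = 6C -> value 108 (1 byte(s))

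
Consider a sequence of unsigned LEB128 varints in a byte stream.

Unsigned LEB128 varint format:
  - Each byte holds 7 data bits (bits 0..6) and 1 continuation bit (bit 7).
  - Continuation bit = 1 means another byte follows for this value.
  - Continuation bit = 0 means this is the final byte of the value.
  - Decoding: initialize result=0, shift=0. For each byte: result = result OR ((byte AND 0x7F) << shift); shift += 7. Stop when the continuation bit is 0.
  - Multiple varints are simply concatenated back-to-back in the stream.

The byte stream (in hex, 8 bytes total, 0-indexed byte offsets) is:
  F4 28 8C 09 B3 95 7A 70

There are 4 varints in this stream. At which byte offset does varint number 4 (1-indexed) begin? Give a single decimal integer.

  byte[0]=0xF4 cont=1 payload=0x74=116: acc |= 116<<0 -> acc=116 shift=7
  byte[1]=0x28 cont=0 payload=0x28=40: acc |= 40<<7 -> acc=5236 shift=14 [end]
Varint 1: bytes[0:2] = F4 28 -> value 5236 (2 byte(s))
  byte[2]=0x8C cont=1 payload=0x0C=12: acc |= 12<<0 -> acc=12 shift=7
  byte[3]=0x09 cont=0 payload=0x09=9: acc |= 9<<7 -> acc=1164 shift=14 [end]
Varint 2: bytes[2:4] = 8C 09 -> value 1164 (2 byte(s))
  byte[4]=0xB3 cont=1 payload=0x33=51: acc |= 51<<0 -> acc=51 shift=7
  byte[5]=0x95 cont=1 payload=0x15=21: acc |= 21<<7 -> acc=2739 shift=14
  byte[6]=0x7A cont=0 payload=0x7A=122: acc |= 122<<14 -> acc=2001587 shift=21 [end]
Varint 3: bytes[4:7] = B3 95 7A -> value 2001587 (3 byte(s))
  byte[7]=0x70 cont=0 payload=0x70=112: acc |= 112<<0 -> acc=112 shift=7 [end]
Varint 4: bytes[7:8] = 70 -> value 112 (1 byte(s))

Answer: 7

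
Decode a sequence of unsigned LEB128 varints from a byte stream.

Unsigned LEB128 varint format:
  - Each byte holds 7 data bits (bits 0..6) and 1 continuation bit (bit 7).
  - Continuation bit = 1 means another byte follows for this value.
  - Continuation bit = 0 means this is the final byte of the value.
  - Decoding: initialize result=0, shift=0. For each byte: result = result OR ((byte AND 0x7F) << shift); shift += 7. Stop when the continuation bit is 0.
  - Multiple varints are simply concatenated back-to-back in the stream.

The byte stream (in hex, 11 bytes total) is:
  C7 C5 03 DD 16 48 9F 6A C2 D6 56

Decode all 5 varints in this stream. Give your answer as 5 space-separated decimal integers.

  byte[0]=0xC7 cont=1 payload=0x47=71: acc |= 71<<0 -> acc=71 shift=7
  byte[1]=0xC5 cont=1 payload=0x45=69: acc |= 69<<7 -> acc=8903 shift=14
  byte[2]=0x03 cont=0 payload=0x03=3: acc |= 3<<14 -> acc=58055 shift=21 [end]
Varint 1: bytes[0:3] = C7 C5 03 -> value 58055 (3 byte(s))
  byte[3]=0xDD cont=1 payload=0x5D=93: acc |= 93<<0 -> acc=93 shift=7
  byte[4]=0x16 cont=0 payload=0x16=22: acc |= 22<<7 -> acc=2909 shift=14 [end]
Varint 2: bytes[3:5] = DD 16 -> value 2909 (2 byte(s))
  byte[5]=0x48 cont=0 payload=0x48=72: acc |= 72<<0 -> acc=72 shift=7 [end]
Varint 3: bytes[5:6] = 48 -> value 72 (1 byte(s))
  byte[6]=0x9F cont=1 payload=0x1F=31: acc |= 31<<0 -> acc=31 shift=7
  byte[7]=0x6A cont=0 payload=0x6A=106: acc |= 106<<7 -> acc=13599 shift=14 [end]
Varint 4: bytes[6:8] = 9F 6A -> value 13599 (2 byte(s))
  byte[8]=0xC2 cont=1 payload=0x42=66: acc |= 66<<0 -> acc=66 shift=7
  byte[9]=0xD6 cont=1 payload=0x56=86: acc |= 86<<7 -> acc=11074 shift=14
  byte[10]=0x56 cont=0 payload=0x56=86: acc |= 86<<14 -> acc=1420098 shift=21 [end]
Varint 5: bytes[8:11] = C2 D6 56 -> value 1420098 (3 byte(s))

Answer: 58055 2909 72 13599 1420098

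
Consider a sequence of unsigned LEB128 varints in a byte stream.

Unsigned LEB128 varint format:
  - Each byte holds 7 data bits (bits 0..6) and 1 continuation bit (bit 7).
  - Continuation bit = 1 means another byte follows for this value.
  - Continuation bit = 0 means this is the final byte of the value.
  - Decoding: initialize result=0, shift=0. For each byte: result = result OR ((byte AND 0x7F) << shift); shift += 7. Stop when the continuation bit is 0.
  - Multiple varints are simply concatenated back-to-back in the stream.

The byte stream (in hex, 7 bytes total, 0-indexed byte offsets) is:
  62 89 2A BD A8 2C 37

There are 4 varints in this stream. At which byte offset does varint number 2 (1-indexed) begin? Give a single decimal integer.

Answer: 1

Derivation:
  byte[0]=0x62 cont=0 payload=0x62=98: acc |= 98<<0 -> acc=98 shift=7 [end]
Varint 1: bytes[0:1] = 62 -> value 98 (1 byte(s))
  byte[1]=0x89 cont=1 payload=0x09=9: acc |= 9<<0 -> acc=9 shift=7
  byte[2]=0x2A cont=0 payload=0x2A=42: acc |= 42<<7 -> acc=5385 shift=14 [end]
Varint 2: bytes[1:3] = 89 2A -> value 5385 (2 byte(s))
  byte[3]=0xBD cont=1 payload=0x3D=61: acc |= 61<<0 -> acc=61 shift=7
  byte[4]=0xA8 cont=1 payload=0x28=40: acc |= 40<<7 -> acc=5181 shift=14
  byte[5]=0x2C cont=0 payload=0x2C=44: acc |= 44<<14 -> acc=726077 shift=21 [end]
Varint 3: bytes[3:6] = BD A8 2C -> value 726077 (3 byte(s))
  byte[6]=0x37 cont=0 payload=0x37=55: acc |= 55<<0 -> acc=55 shift=7 [end]
Varint 4: bytes[6:7] = 37 -> value 55 (1 byte(s))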